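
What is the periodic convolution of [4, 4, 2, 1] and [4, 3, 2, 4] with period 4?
Use y[k] = Σ_j s[j]·t[(k-j) mod 4]. y[0] = 4×4 + 4×4 + 2×2 + 1×3 = 39; y[1] = 4×3 + 4×4 + 2×4 + 1×2 = 38; y[2] = 4×2 + 4×3 + 2×4 + 1×4 = 32; y[3] = 4×4 + 4×2 + 2×3 + 1×4 = 34. Result: [39, 38, 32, 34]

[39, 38, 32, 34]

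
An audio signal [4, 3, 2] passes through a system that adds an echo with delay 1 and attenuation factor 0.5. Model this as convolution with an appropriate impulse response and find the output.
Direct-path + delayed-attenuated-path model → impulse response h = [1, 0.5] (1 at lag 0, 0.5 at lag 1). Output y[n] = x[n] + 0.5·x[n - 1] (with x[n] = 0 outside 0..2): y[0] = 4 + 0.5×0 = 4; y[1] = 3 + 0.5×4 = 5.0; y[2] = 2 + 0.5×3 = 3.5; y[3] = 0 + 0.5×2 = 1.0. So y = [4, 5.0, 3.5, 1.0]

[4, 5.0, 3.5, 1.0]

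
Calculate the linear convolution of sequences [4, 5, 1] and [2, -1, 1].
y[0] = 4×2 = 8; y[1] = 4×-1 + 5×2 = 6; y[2] = 4×1 + 5×-1 + 1×2 = 1; y[3] = 5×1 + 1×-1 = 4; y[4] = 1×1 = 1

[8, 6, 1, 4, 1]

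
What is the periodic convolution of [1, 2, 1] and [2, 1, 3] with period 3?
Use y[k] = Σ_j u[j]·v[(k-j) mod 3]. y[0] = 1×2 + 2×3 + 1×1 = 9; y[1] = 1×1 + 2×2 + 1×3 = 8; y[2] = 1×3 + 2×1 + 1×2 = 7. Result: [9, 8, 7]

[9, 8, 7]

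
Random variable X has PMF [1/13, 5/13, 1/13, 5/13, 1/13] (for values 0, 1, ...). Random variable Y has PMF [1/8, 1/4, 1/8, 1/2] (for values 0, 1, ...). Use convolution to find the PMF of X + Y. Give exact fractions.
P(X+Y=k) = Σ_i P(X=i)·P(Y=k-i) — a convolution of [1/13, 5/13, 1/13, 5/13, 1/13] and [1/8, 1/4, 1/8, 1/2]. P(X+Y=0) = (1/13)×(1/8) = 1/104; P(X+Y=1) = (1/13)×(1/4) + (5/13)×(1/8) = 1/52 + 5/104 = 7/104; P(X+Y=2) = (1/13)×(1/8) + (5/13)×(1/4) + (1/13)×(1/8) = 1/104 + 5/52 + 1/104 = 3/26; P(X+Y=3) = (1/13)×(1/2) + (5/13)×(1/8) + (1/13)×(1/4) + (5/13)×(1/8) = 1/26 + 5/104 + 1/52 + 5/104 = 2/13; P(X+Y=4) = (5/13)×(1/2) + (1/13)×(1/8) + (5/13)×(1/4) + (1/13)×(1/8) = 5/26 + 1/104 + 5/52 + 1/104 = 4/13; P(X+Y=5) = (1/13)×(1/2) + (5/13)×(1/8) + (1/13)×(1/4) = 1/26 + 5/104 + 1/52 = 11/104; P(X+Y=6) = (5/13)×(1/2) + (1/13)×(1/8) = 5/26 + 1/104 = 21/104; P(X+Y=7) = (1/13)×(1/2) = 1/26. PMF: [1/104, 7/104, 3/26, 2/13, 4/13, 11/104, 21/104, 1/26] (sums to 1 ✓)

[1/104, 7/104, 3/26, 2/13, 4/13, 11/104, 21/104, 1/26]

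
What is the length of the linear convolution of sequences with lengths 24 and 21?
Linear/full convolution length: m + n - 1 = 24 + 21 - 1 = 44

44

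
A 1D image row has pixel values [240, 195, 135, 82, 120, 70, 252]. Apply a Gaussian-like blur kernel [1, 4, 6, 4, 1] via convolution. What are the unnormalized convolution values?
Convolve image row [240, 195, 135, 82, 120, 70, 252] with kernel [1, 4, 6, 4, 1]: y[0] = 240×1 = 240; y[1] = 240×4 + 195×1 = 1155; y[2] = 240×6 + 195×4 + 135×1 = 2355; y[3] = 240×4 + 195×6 + 135×4 + 82×1 = 2752; y[4] = 240×1 + 195×4 + 135×6 + 82×4 + 120×1 = 2278; y[5] = 195×1 + 135×4 + 82×6 + 120×4 + 70×1 = 1777; y[6] = 135×1 + 82×4 + 120×6 + 70×4 + 252×1 = 1715; y[7] = 82×1 + 120×4 + 70×6 + 252×4 = 1990; y[8] = 120×1 + 70×4 + 252×6 = 1912; y[9] = 70×1 + 252×4 = 1078; y[10] = 252×1 = 252 → [240, 1155, 2355, 2752, 2278, 1777, 1715, 1990, 1912, 1078, 252]. Normalization factor = sum(kernel) = 16.

[240, 1155, 2355, 2752, 2278, 1777, 1715, 1990, 1912, 1078, 252]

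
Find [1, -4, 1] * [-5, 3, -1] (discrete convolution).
y[0] = 1×-5 = -5; y[1] = 1×3 + -4×-5 = 23; y[2] = 1×-1 + -4×3 + 1×-5 = -18; y[3] = -4×-1 + 1×3 = 7; y[4] = 1×-1 = -1

[-5, 23, -18, 7, -1]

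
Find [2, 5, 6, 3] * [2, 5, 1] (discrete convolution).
y[0] = 2×2 = 4; y[1] = 2×5 + 5×2 = 20; y[2] = 2×1 + 5×5 + 6×2 = 39; y[3] = 5×1 + 6×5 + 3×2 = 41; y[4] = 6×1 + 3×5 = 21; y[5] = 3×1 = 3

[4, 20, 39, 41, 21, 3]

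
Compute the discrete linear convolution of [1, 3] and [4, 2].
y[0] = 1×4 = 4; y[1] = 1×2 + 3×4 = 14; y[2] = 3×2 = 6

[4, 14, 6]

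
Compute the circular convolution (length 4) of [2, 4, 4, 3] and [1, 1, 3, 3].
Use y[k] = Σ_j x[j]·h[(k-j) mod 4]. y[0] = 2×1 + 4×3 + 4×3 + 3×1 = 29; y[1] = 2×1 + 4×1 + 4×3 + 3×3 = 27; y[2] = 2×3 + 4×1 + 4×1 + 3×3 = 23; y[3] = 2×3 + 4×3 + 4×1 + 3×1 = 25. Result: [29, 27, 23, 25]

[29, 27, 23, 25]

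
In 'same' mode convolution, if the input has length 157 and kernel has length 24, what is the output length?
'Same' mode returns an output with the same length as the input: 157

157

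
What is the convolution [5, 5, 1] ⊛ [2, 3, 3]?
y[0] = 5×2 = 10; y[1] = 5×3 + 5×2 = 25; y[2] = 5×3 + 5×3 + 1×2 = 32; y[3] = 5×3 + 1×3 = 18; y[4] = 1×3 = 3

[10, 25, 32, 18, 3]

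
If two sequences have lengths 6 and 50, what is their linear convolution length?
Linear/full convolution length: m + n - 1 = 6 + 50 - 1 = 55

55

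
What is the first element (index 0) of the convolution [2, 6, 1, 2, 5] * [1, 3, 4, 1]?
Use y[k] = Σ_i a[i]·b[k-i] at k=0. y[0] = 2×1 = 2

2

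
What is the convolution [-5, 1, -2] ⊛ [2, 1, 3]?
y[0] = -5×2 = -10; y[1] = -5×1 + 1×2 = -3; y[2] = -5×3 + 1×1 + -2×2 = -18; y[3] = 1×3 + -2×1 = 1; y[4] = -2×3 = -6

[-10, -3, -18, 1, -6]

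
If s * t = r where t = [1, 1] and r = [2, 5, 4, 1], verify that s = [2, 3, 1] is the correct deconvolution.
Forward-compute [2, 3, 1] * [1, 1]: r[0] = 2×1 = 2; r[1] = 2×1 + 3×1 = 5; r[2] = 3×1 + 1×1 = 4; r[3] = 1×1 = 1 → [2, 5, 4, 1]. Matches given r = [2, 5, 4, 1], so verified.

Verified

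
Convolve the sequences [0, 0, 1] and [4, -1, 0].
y[0] = 0×4 = 0; y[1] = 0×-1 + 0×4 = 0; y[2] = 0×0 + 0×-1 + 1×4 = 4; y[3] = 0×0 + 1×-1 = -1; y[4] = 1×0 = 0

[0, 0, 4, -1, 0]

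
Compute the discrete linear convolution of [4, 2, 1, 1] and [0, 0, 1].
y[0] = 4×0 = 0; y[1] = 4×0 + 2×0 = 0; y[2] = 4×1 + 2×0 + 1×0 = 4; y[3] = 2×1 + 1×0 + 1×0 = 2; y[4] = 1×1 + 1×0 = 1; y[5] = 1×1 = 1

[0, 0, 4, 2, 1, 1]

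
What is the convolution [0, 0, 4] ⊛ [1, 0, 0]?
y[0] = 0×1 = 0; y[1] = 0×0 + 0×1 = 0; y[2] = 0×0 + 0×0 + 4×1 = 4; y[3] = 0×0 + 4×0 = 0; y[4] = 4×0 = 0

[0, 0, 4, 0, 0]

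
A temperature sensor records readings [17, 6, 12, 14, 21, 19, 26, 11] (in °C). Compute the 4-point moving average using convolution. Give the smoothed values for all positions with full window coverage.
4-point moving average kernel = [1, 1, 1, 1]. Apply in 'valid' mode (full window coverage): avg[0] = (17 + 6 + 12 + 14) / 4 = 12.25; avg[1] = (6 + 12 + 14 + 21) / 4 = 13.25; avg[2] = (12 + 14 + 21 + 19) / 4 = 16.5; avg[3] = (14 + 21 + 19 + 26) / 4 = 20.0; avg[4] = (21 + 19 + 26 + 11) / 4 = 19.25. Smoothed values: [12.25, 13.25, 16.5, 20.0, 19.25]

[12.25, 13.25, 16.5, 20.0, 19.25]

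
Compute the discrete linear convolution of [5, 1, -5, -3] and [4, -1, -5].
y[0] = 5×4 = 20; y[1] = 5×-1 + 1×4 = -1; y[2] = 5×-5 + 1×-1 + -5×4 = -46; y[3] = 1×-5 + -5×-1 + -3×4 = -12; y[4] = -5×-5 + -3×-1 = 28; y[5] = -3×-5 = 15

[20, -1, -46, -12, 28, 15]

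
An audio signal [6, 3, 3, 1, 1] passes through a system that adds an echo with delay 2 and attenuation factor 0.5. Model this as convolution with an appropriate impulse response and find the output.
Direct-path + delayed-attenuated-path model → impulse response h = [1, 0, 0.5] (1 at lag 0, 0.5 at lag 2). Output y[n] = x[n] + 0.5·x[n - 2] (with x[n] = 0 outside 0..4): y[0] = 6 + 0.5×0 = 6; y[1] = 3 + 0.5×0 = 3; y[2] = 3 + 0.5×6 = 6.0; y[3] = 1 + 0.5×3 = 2.5; y[4] = 1 + 0.5×3 = 2.5; y[5] = 0 + 0.5×1 = 0.5; y[6] = 0 + 0.5×1 = 0.5. So y = [6, 3, 6.0, 2.5, 2.5, 0.5, 0.5]

[6, 3, 6.0, 2.5, 2.5, 0.5, 0.5]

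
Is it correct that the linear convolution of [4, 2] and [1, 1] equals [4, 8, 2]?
Recompute linear convolution of [4, 2] and [1, 1]: y[0] = 4×1 = 4; y[1] = 4×1 + 2×1 = 6; y[2] = 2×1 = 2 → [4, 6, 2]. Compare to given [4, 8, 2]: they differ at index 1: given 8, correct 6, so answer: No

No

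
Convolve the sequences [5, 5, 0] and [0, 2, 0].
y[0] = 5×0 = 0; y[1] = 5×2 + 5×0 = 10; y[2] = 5×0 + 5×2 + 0×0 = 10; y[3] = 5×0 + 0×2 = 0; y[4] = 0×0 = 0

[0, 10, 10, 0, 0]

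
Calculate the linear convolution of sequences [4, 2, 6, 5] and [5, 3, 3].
y[0] = 4×5 = 20; y[1] = 4×3 + 2×5 = 22; y[2] = 4×3 + 2×3 + 6×5 = 48; y[3] = 2×3 + 6×3 + 5×5 = 49; y[4] = 6×3 + 5×3 = 33; y[5] = 5×3 = 15

[20, 22, 48, 49, 33, 15]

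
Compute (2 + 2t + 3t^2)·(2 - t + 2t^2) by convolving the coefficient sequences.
Ascending coefficients: a = [2, 2, 3], b = [2, -1, 2]. c[0] = 2×2 = 4; c[1] = 2×-1 + 2×2 = 2; c[2] = 2×2 + 2×-1 + 3×2 = 8; c[3] = 2×2 + 3×-1 = 1; c[4] = 3×2 = 6. Result coefficients: [4, 2, 8, 1, 6] → 4 + 2t + 8t^2 + t^3 + 6t^4

4 + 2t + 8t^2 + t^3 + 6t^4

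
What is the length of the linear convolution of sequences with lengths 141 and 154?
Linear/full convolution length: m + n - 1 = 141 + 154 - 1 = 294

294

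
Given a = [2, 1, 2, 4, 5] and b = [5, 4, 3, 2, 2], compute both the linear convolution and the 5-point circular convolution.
Linear: y_lin[0] = 2×5 = 10; y_lin[1] = 2×4 + 1×5 = 13; y_lin[2] = 2×3 + 1×4 + 2×5 = 20; y_lin[3] = 2×2 + 1×3 + 2×4 + 4×5 = 35; y_lin[4] = 2×2 + 1×2 + 2×3 + 4×4 + 5×5 = 53; y_lin[5] = 1×2 + 2×2 + 4×3 + 5×4 = 38; y_lin[6] = 2×2 + 4×2 + 5×3 = 27; y_lin[7] = 4×2 + 5×2 = 18; y_lin[8] = 5×2 = 10 → [10, 13, 20, 35, 53, 38, 27, 18, 10]. Circular (length 5): y[0] = 2×5 + 1×2 + 2×2 + 4×3 + 5×4 = 48; y[1] = 2×4 + 1×5 + 2×2 + 4×2 + 5×3 = 40; y[2] = 2×3 + 1×4 + 2×5 + 4×2 + 5×2 = 38; y[3] = 2×2 + 1×3 + 2×4 + 4×5 + 5×2 = 45; y[4] = 2×2 + 1×2 + 2×3 + 4×4 + 5×5 = 53 → [48, 40, 38, 45, 53]

Linear: [10, 13, 20, 35, 53, 38, 27, 18, 10], Circular: [48, 40, 38, 45, 53]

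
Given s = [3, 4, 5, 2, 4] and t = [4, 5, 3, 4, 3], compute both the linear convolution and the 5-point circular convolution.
Linear: y_lin[0] = 3×4 = 12; y_lin[1] = 3×5 + 4×4 = 31; y_lin[2] = 3×3 + 4×5 + 5×4 = 49; y_lin[3] = 3×4 + 4×3 + 5×5 + 2×4 = 57; y_lin[4] = 3×3 + 4×4 + 5×3 + 2×5 + 4×4 = 66; y_lin[5] = 4×3 + 5×4 + 2×3 + 4×5 = 58; y_lin[6] = 5×3 + 2×4 + 4×3 = 35; y_lin[7] = 2×3 + 4×4 = 22; y_lin[8] = 4×3 = 12 → [12, 31, 49, 57, 66, 58, 35, 22, 12]. Circular (length 5): y[0] = 3×4 + 4×3 + 5×4 + 2×3 + 4×5 = 70; y[1] = 3×5 + 4×4 + 5×3 + 2×4 + 4×3 = 66; y[2] = 3×3 + 4×5 + 5×4 + 2×3 + 4×4 = 71; y[3] = 3×4 + 4×3 + 5×5 + 2×4 + 4×3 = 69; y[4] = 3×3 + 4×4 + 5×3 + 2×5 + 4×4 = 66 → [70, 66, 71, 69, 66]

Linear: [12, 31, 49, 57, 66, 58, 35, 22, 12], Circular: [70, 66, 71, 69, 66]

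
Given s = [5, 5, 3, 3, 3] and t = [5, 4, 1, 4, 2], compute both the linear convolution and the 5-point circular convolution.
Linear: y_lin[0] = 5×5 = 25; y_lin[1] = 5×4 + 5×5 = 45; y_lin[2] = 5×1 + 5×4 + 3×5 = 40; y_lin[3] = 5×4 + 5×1 + 3×4 + 3×5 = 52; y_lin[4] = 5×2 + 5×4 + 3×1 + 3×4 + 3×5 = 60; y_lin[5] = 5×2 + 3×4 + 3×1 + 3×4 = 37; y_lin[6] = 3×2 + 3×4 + 3×1 = 21; y_lin[7] = 3×2 + 3×4 = 18; y_lin[8] = 3×2 = 6 → [25, 45, 40, 52, 60, 37, 21, 18, 6]. Circular (length 5): y[0] = 5×5 + 5×2 + 3×4 + 3×1 + 3×4 = 62; y[1] = 5×4 + 5×5 + 3×2 + 3×4 + 3×1 = 66; y[2] = 5×1 + 5×4 + 3×5 + 3×2 + 3×4 = 58; y[3] = 5×4 + 5×1 + 3×4 + 3×5 + 3×2 = 58; y[4] = 5×2 + 5×4 + 3×1 + 3×4 + 3×5 = 60 → [62, 66, 58, 58, 60]

Linear: [25, 45, 40, 52, 60, 37, 21, 18, 6], Circular: [62, 66, 58, 58, 60]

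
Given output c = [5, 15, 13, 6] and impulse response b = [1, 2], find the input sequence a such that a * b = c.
Deconvolve c=[5, 15, 13, 6] by b=[1, 2]. Since b[0]=1, solve forward: a[0] = c[0] / 1 = 5; a[1] = (c[1] - 5×2) / 1 = 5; a[2] = (c[2] - 5×2) / 1 = 3. So a = [5, 5, 3]. Check by forward convolution: c[0] = 5×1 = 5; c[1] = 5×2 + 5×1 = 15; c[2] = 5×2 + 3×1 = 13; c[3] = 3×2 = 6

[5, 5, 3]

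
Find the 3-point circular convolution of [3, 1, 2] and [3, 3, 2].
Use y[k] = Σ_j a[j]·b[(k-j) mod 3]. y[0] = 3×3 + 1×2 + 2×3 = 17; y[1] = 3×3 + 1×3 + 2×2 = 16; y[2] = 3×2 + 1×3 + 2×3 = 15. Result: [17, 16, 15]

[17, 16, 15]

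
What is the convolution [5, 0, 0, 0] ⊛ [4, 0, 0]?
y[0] = 5×4 = 20; y[1] = 5×0 + 0×4 = 0; y[2] = 5×0 + 0×0 + 0×4 = 0; y[3] = 0×0 + 0×0 + 0×4 = 0; y[4] = 0×0 + 0×0 = 0; y[5] = 0×0 = 0

[20, 0, 0, 0, 0, 0]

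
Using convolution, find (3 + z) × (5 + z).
Ascending coefficients: a = [3, 1], b = [5, 1]. c[0] = 3×5 = 15; c[1] = 3×1 + 1×5 = 8; c[2] = 1×1 = 1. Result coefficients: [15, 8, 1] → 15 + 8z + z^2

15 + 8z + z^2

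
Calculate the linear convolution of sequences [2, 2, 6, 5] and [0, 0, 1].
y[0] = 2×0 = 0; y[1] = 2×0 + 2×0 = 0; y[2] = 2×1 + 2×0 + 6×0 = 2; y[3] = 2×1 + 6×0 + 5×0 = 2; y[4] = 6×1 + 5×0 = 6; y[5] = 5×1 = 5

[0, 0, 2, 2, 6, 5]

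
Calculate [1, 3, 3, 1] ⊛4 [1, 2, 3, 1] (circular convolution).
Use y[k] = Σ_j u[j]·v[(k-j) mod 4]. y[0] = 1×1 + 3×1 + 3×3 + 1×2 = 15; y[1] = 1×2 + 3×1 + 3×1 + 1×3 = 11; y[2] = 1×3 + 3×2 + 3×1 + 1×1 = 13; y[3] = 1×1 + 3×3 + 3×2 + 1×1 = 17. Result: [15, 11, 13, 17]

[15, 11, 13, 17]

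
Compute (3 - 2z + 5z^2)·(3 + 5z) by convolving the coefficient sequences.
Ascending coefficients: a = [3, -2, 5], b = [3, 5]. c[0] = 3×3 = 9; c[1] = 3×5 + -2×3 = 9; c[2] = -2×5 + 5×3 = 5; c[3] = 5×5 = 25. Result coefficients: [9, 9, 5, 25] → 9 + 9z + 5z^2 + 25z^3

9 + 9z + 5z^2 + 25z^3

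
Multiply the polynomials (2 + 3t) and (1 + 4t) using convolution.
Ascending coefficients: a = [2, 3], b = [1, 4]. c[0] = 2×1 = 2; c[1] = 2×4 + 3×1 = 11; c[2] = 3×4 = 12. Result coefficients: [2, 11, 12] → 2 + 11t + 12t^2

2 + 11t + 12t^2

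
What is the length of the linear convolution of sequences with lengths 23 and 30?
Linear/full convolution length: m + n - 1 = 23 + 30 - 1 = 52

52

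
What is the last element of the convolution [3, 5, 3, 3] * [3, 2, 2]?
Use y[k] = Σ_i a[i]·b[k-i] at k=5. y[5] = 3×2 = 6

6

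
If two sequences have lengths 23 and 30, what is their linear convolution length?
Linear/full convolution length: m + n - 1 = 23 + 30 - 1 = 52

52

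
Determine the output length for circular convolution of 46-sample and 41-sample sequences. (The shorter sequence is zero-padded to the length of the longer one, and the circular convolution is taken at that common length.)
Circular convolution (zero-padding the shorter input) has length max(m, n) = max(46, 41) = 46

46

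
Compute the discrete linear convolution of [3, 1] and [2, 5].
y[0] = 3×2 = 6; y[1] = 3×5 + 1×2 = 17; y[2] = 1×5 = 5

[6, 17, 5]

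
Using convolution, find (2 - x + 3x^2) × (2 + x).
Ascending coefficients: a = [2, -1, 3], b = [2, 1]. c[0] = 2×2 = 4; c[1] = 2×1 + -1×2 = 0; c[2] = -1×1 + 3×2 = 5; c[3] = 3×1 = 3. Result coefficients: [4, 0, 5, 3] → 4 + 5x^2 + 3x^3

4 + 5x^2 + 3x^3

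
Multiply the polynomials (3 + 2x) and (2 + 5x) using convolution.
Ascending coefficients: a = [3, 2], b = [2, 5]. c[0] = 3×2 = 6; c[1] = 3×5 + 2×2 = 19; c[2] = 2×5 = 10. Result coefficients: [6, 19, 10] → 6 + 19x + 10x^2

6 + 19x + 10x^2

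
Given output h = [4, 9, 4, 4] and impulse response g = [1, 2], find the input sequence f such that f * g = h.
Deconvolve h=[4, 9, 4, 4] by g=[1, 2]. Since g[0]=1, solve forward: f[0] = h[0] / 1 = 4; f[1] = (h[1] - 4×2) / 1 = 1; f[2] = (h[2] - 1×2) / 1 = 2. So f = [4, 1, 2]. Check by forward convolution: h[0] = 4×1 = 4; h[1] = 4×2 + 1×1 = 9; h[2] = 1×2 + 2×1 = 4; h[3] = 2×2 = 4

[4, 1, 2]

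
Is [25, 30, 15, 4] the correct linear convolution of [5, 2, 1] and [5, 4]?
Recompute linear convolution of [5, 2, 1] and [5, 4]: y[0] = 5×5 = 25; y[1] = 5×4 + 2×5 = 30; y[2] = 2×4 + 1×5 = 13; y[3] = 1×4 = 4 → [25, 30, 13, 4]. Compare to given [25, 30, 15, 4]: they differ at index 2: given 15, correct 13, so answer: No

No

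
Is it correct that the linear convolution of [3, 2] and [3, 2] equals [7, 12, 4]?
Recompute linear convolution of [3, 2] and [3, 2]: y[0] = 3×3 = 9; y[1] = 3×2 + 2×3 = 12; y[2] = 2×2 = 4 → [9, 12, 4]. Compare to given [7, 12, 4]: they differ at index 0: given 7, correct 9, so answer: No

No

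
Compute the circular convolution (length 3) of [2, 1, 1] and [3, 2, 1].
Use y[k] = Σ_j a[j]·b[(k-j) mod 3]. y[0] = 2×3 + 1×1 + 1×2 = 9; y[1] = 2×2 + 1×3 + 1×1 = 8; y[2] = 2×1 + 1×2 + 1×3 = 7. Result: [9, 8, 7]

[9, 8, 7]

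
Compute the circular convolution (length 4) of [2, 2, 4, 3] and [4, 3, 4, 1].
Use y[k] = Σ_j s[j]·t[(k-j) mod 4]. y[0] = 2×4 + 2×1 + 4×4 + 3×3 = 35; y[1] = 2×3 + 2×4 + 4×1 + 3×4 = 30; y[2] = 2×4 + 2×3 + 4×4 + 3×1 = 33; y[3] = 2×1 + 2×4 + 4×3 + 3×4 = 34. Result: [35, 30, 33, 34]

[35, 30, 33, 34]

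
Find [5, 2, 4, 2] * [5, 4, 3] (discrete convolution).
y[0] = 5×5 = 25; y[1] = 5×4 + 2×5 = 30; y[2] = 5×3 + 2×4 + 4×5 = 43; y[3] = 2×3 + 4×4 + 2×5 = 32; y[4] = 4×3 + 2×4 = 20; y[5] = 2×3 = 6

[25, 30, 43, 32, 20, 6]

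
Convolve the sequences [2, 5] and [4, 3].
y[0] = 2×4 = 8; y[1] = 2×3 + 5×4 = 26; y[2] = 5×3 = 15

[8, 26, 15]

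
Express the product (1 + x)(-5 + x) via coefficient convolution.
Ascending coefficients: a = [1, 1], b = [-5, 1]. c[0] = 1×-5 = -5; c[1] = 1×1 + 1×-5 = -4; c[2] = 1×1 = 1. Result coefficients: [-5, -4, 1] → -5 - 4x + x^2

-5 - 4x + x^2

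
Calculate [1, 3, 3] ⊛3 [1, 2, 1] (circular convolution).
Use y[k] = Σ_j a[j]·b[(k-j) mod 3]. y[0] = 1×1 + 3×1 + 3×2 = 10; y[1] = 1×2 + 3×1 + 3×1 = 8; y[2] = 1×1 + 3×2 + 3×1 = 10. Result: [10, 8, 10]

[10, 8, 10]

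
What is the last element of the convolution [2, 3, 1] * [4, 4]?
Use y[k] = Σ_i a[i]·b[k-i] at k=3. y[3] = 1×4 = 4

4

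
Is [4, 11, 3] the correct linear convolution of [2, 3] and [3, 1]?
Recompute linear convolution of [2, 3] and [3, 1]: y[0] = 2×3 = 6; y[1] = 2×1 + 3×3 = 11; y[2] = 3×1 = 3 → [6, 11, 3]. Compare to given [4, 11, 3]: they differ at index 0: given 4, correct 6, so answer: No

No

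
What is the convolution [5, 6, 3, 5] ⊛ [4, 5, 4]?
y[0] = 5×4 = 20; y[1] = 5×5 + 6×4 = 49; y[2] = 5×4 + 6×5 + 3×4 = 62; y[3] = 6×4 + 3×5 + 5×4 = 59; y[4] = 3×4 + 5×5 = 37; y[5] = 5×4 = 20

[20, 49, 62, 59, 37, 20]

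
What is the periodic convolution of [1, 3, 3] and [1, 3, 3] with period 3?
Use y[k] = Σ_j f[j]·g[(k-j) mod 3]. y[0] = 1×1 + 3×3 + 3×3 = 19; y[1] = 1×3 + 3×1 + 3×3 = 15; y[2] = 1×3 + 3×3 + 3×1 = 15. Result: [19, 15, 15]

[19, 15, 15]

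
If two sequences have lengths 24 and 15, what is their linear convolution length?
Linear/full convolution length: m + n - 1 = 24 + 15 - 1 = 38

38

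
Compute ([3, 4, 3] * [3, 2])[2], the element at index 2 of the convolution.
Use y[k] = Σ_i a[i]·b[k-i] at k=2. y[2] = 4×2 + 3×3 = 17

17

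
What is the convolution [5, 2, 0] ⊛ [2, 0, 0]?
y[0] = 5×2 = 10; y[1] = 5×0 + 2×2 = 4; y[2] = 5×0 + 2×0 + 0×2 = 0; y[3] = 2×0 + 0×0 = 0; y[4] = 0×0 = 0

[10, 4, 0, 0, 0]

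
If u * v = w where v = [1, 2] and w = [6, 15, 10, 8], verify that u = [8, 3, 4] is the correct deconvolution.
Forward-compute [8, 3, 4] * [1, 2]: w[0] = 8×1 = 8; w[1] = 8×2 + 3×1 = 19; w[2] = 3×2 + 4×1 = 10; w[3] = 4×2 = 8 → [8, 19, 10, 8]. Does not match given w = [6, 15, 10, 8].

Not verified. [8, 3, 4] * [1, 2] = [8, 19, 10, 8], which differs from [6, 15, 10, 8] at index 0.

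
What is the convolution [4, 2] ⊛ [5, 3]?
y[0] = 4×5 = 20; y[1] = 4×3 + 2×5 = 22; y[2] = 2×3 = 6

[20, 22, 6]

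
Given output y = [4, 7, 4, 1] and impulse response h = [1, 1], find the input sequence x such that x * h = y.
Deconvolve y=[4, 7, 4, 1] by h=[1, 1]. Since h[0]=1, solve forward: x[0] = y[0] / 1 = 4; x[1] = (y[1] - 4×1) / 1 = 3; x[2] = (y[2] - 3×1) / 1 = 1. So x = [4, 3, 1]. Check by forward convolution: y[0] = 4×1 = 4; y[1] = 4×1 + 3×1 = 7; y[2] = 3×1 + 1×1 = 4; y[3] = 1×1 = 1

[4, 3, 1]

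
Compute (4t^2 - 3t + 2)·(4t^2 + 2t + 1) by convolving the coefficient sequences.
Ascending coefficients: a = [2, -3, 4], b = [1, 2, 4]. c[0] = 2×1 = 2; c[1] = 2×2 + -3×1 = 1; c[2] = 2×4 + -3×2 + 4×1 = 6; c[3] = -3×4 + 4×2 = -4; c[4] = 4×4 = 16. Result coefficients: [2, 1, 6, -4, 16] → 16t^4 - 4t^3 + 6t^2 + t + 2

16t^4 - 4t^3 + 6t^2 + t + 2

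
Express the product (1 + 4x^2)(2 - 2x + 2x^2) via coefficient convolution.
Ascending coefficients: a = [1, 0, 4], b = [2, -2, 2]. c[0] = 1×2 = 2; c[1] = 1×-2 + 0×2 = -2; c[2] = 1×2 + 0×-2 + 4×2 = 10; c[3] = 0×2 + 4×-2 = -8; c[4] = 4×2 = 8. Result coefficients: [2, -2, 10, -8, 8] → 2 - 2x + 10x^2 - 8x^3 + 8x^4

2 - 2x + 10x^2 - 8x^3 + 8x^4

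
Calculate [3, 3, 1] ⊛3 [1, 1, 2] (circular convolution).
Use y[k] = Σ_j f[j]·g[(k-j) mod 3]. y[0] = 3×1 + 3×2 + 1×1 = 10; y[1] = 3×1 + 3×1 + 1×2 = 8; y[2] = 3×2 + 3×1 + 1×1 = 10. Result: [10, 8, 10]

[10, 8, 10]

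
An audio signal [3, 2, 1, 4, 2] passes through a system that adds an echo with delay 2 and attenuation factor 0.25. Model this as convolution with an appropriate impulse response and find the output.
Direct-path + delayed-attenuated-path model → impulse response h = [1, 0, 0.25] (1 at lag 0, 0.25 at lag 2). Output y[n] = x[n] + 0.25·x[n - 2] (with x[n] = 0 outside 0..4): y[0] = 3 + 0.25×0 = 3; y[1] = 2 + 0.25×0 = 2; y[2] = 1 + 0.25×3 = 1.75; y[3] = 4 + 0.25×2 = 4.5; y[4] = 2 + 0.25×1 = 2.25; y[5] = 0 + 0.25×4 = 1.0; y[6] = 0 + 0.25×2 = 0.5. So y = [3, 2, 1.75, 4.5, 2.25, 1.0, 0.5]

[3, 2, 1.75, 4.5, 2.25, 1.0, 0.5]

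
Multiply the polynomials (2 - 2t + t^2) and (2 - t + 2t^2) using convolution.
Ascending coefficients: a = [2, -2, 1], b = [2, -1, 2]. c[0] = 2×2 = 4; c[1] = 2×-1 + -2×2 = -6; c[2] = 2×2 + -2×-1 + 1×2 = 8; c[3] = -2×2 + 1×-1 = -5; c[4] = 1×2 = 2. Result coefficients: [4, -6, 8, -5, 2] → 4 - 6t + 8t^2 - 5t^3 + 2t^4

4 - 6t + 8t^2 - 5t^3 + 2t^4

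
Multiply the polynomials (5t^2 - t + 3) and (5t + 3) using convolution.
Ascending coefficients: a = [3, -1, 5], b = [3, 5]. c[0] = 3×3 = 9; c[1] = 3×5 + -1×3 = 12; c[2] = -1×5 + 5×3 = 10; c[3] = 5×5 = 25. Result coefficients: [9, 12, 10, 25] → 25t^3 + 10t^2 + 12t + 9

25t^3 + 10t^2 + 12t + 9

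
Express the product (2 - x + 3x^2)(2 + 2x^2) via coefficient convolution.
Ascending coefficients: a = [2, -1, 3], b = [2, 0, 2]. c[0] = 2×2 = 4; c[1] = 2×0 + -1×2 = -2; c[2] = 2×2 + -1×0 + 3×2 = 10; c[3] = -1×2 + 3×0 = -2; c[4] = 3×2 = 6. Result coefficients: [4, -2, 10, -2, 6] → 4 - 2x + 10x^2 - 2x^3 + 6x^4

4 - 2x + 10x^2 - 2x^3 + 6x^4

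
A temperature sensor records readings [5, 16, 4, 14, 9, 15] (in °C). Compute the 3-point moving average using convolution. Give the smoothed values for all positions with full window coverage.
3-point moving average kernel = [1, 1, 1]. Apply in 'valid' mode (full window coverage): avg[0] = (5 + 16 + 4) / 3 = 8.33; avg[1] = (16 + 4 + 14) / 3 = 11.33; avg[2] = (4 + 14 + 9) / 3 = 9.0; avg[3] = (14 + 9 + 15) / 3 = 12.67. Smoothed values: [8.33, 11.33, 9.0, 12.67]

[8.33, 11.33, 9.0, 12.67]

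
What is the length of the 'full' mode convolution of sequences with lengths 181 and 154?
Linear/full convolution length: m + n - 1 = 181 + 154 - 1 = 334

334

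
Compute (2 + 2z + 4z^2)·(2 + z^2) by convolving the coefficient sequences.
Ascending coefficients: a = [2, 2, 4], b = [2, 0, 1]. c[0] = 2×2 = 4; c[1] = 2×0 + 2×2 = 4; c[2] = 2×1 + 2×0 + 4×2 = 10; c[3] = 2×1 + 4×0 = 2; c[4] = 4×1 = 4. Result coefficients: [4, 4, 10, 2, 4] → 4 + 4z + 10z^2 + 2z^3 + 4z^4

4 + 4z + 10z^2 + 2z^3 + 4z^4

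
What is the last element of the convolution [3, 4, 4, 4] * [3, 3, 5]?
Use y[k] = Σ_i a[i]·b[k-i] at k=5. y[5] = 4×5 = 20

20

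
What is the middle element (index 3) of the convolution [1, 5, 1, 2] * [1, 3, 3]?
Use y[k] = Σ_i a[i]·b[k-i] at k=3. y[3] = 5×3 + 1×3 + 2×1 = 20

20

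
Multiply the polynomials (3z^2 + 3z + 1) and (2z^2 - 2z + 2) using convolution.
Ascending coefficients: a = [1, 3, 3], b = [2, -2, 2]. c[0] = 1×2 = 2; c[1] = 1×-2 + 3×2 = 4; c[2] = 1×2 + 3×-2 + 3×2 = 2; c[3] = 3×2 + 3×-2 = 0; c[4] = 3×2 = 6. Result coefficients: [2, 4, 2, 0, 6] → 6z^4 + 2z^2 + 4z + 2

6z^4 + 2z^2 + 4z + 2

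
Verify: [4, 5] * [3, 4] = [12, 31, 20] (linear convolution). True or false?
Recompute linear convolution of [4, 5] and [3, 4]: y[0] = 4×3 = 12; y[1] = 4×4 + 5×3 = 31; y[2] = 5×4 = 20 → [12, 31, 20]. Given [12, 31, 20] matches, so answer: Yes

Yes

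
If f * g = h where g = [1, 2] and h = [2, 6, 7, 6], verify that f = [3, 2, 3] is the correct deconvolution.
Forward-compute [3, 2, 3] * [1, 2]: h[0] = 3×1 = 3; h[1] = 3×2 + 2×1 = 8; h[2] = 2×2 + 3×1 = 7; h[3] = 3×2 = 6 → [3, 8, 7, 6]. Does not match given h = [2, 6, 7, 6].

Not verified. [3, 2, 3] * [1, 2] = [3, 8, 7, 6], which differs from [2, 6, 7, 6] at index 0.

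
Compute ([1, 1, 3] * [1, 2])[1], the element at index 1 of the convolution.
Use y[k] = Σ_i a[i]·b[k-i] at k=1. y[1] = 1×2 + 1×1 = 3

3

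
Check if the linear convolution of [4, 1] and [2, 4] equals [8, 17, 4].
Recompute linear convolution of [4, 1] and [2, 4]: y[0] = 4×2 = 8; y[1] = 4×4 + 1×2 = 18; y[2] = 1×4 = 4 → [8, 18, 4]. Compare to given [8, 17, 4]: they differ at index 1: given 17, correct 18, so answer: No

No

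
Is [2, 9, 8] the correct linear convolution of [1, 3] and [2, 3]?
Recompute linear convolution of [1, 3] and [2, 3]: y[0] = 1×2 = 2; y[1] = 1×3 + 3×2 = 9; y[2] = 3×3 = 9 → [2, 9, 9]. Compare to given [2, 9, 8]: they differ at index 2: given 8, correct 9, so answer: No

No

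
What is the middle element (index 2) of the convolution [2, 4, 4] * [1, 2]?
Use y[k] = Σ_i a[i]·b[k-i] at k=2. y[2] = 4×2 + 4×1 = 12

12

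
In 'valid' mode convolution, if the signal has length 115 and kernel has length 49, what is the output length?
'Valid' mode counts only positions where the kernel fully overlaps the signal: m - n + 1 = 115 - 49 + 1 = 67

67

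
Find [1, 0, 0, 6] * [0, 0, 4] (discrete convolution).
y[0] = 1×0 = 0; y[1] = 1×0 + 0×0 = 0; y[2] = 1×4 + 0×0 + 0×0 = 4; y[3] = 0×4 + 0×0 + 6×0 = 0; y[4] = 0×4 + 6×0 = 0; y[5] = 6×4 = 24

[0, 0, 4, 0, 0, 24]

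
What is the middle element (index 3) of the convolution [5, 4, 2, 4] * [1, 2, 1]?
Use y[k] = Σ_i a[i]·b[k-i] at k=3. y[3] = 4×1 + 2×2 + 4×1 = 12

12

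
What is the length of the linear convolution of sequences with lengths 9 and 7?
Linear/full convolution length: m + n - 1 = 9 + 7 - 1 = 15

15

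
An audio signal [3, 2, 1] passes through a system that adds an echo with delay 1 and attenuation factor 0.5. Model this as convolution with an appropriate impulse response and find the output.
Direct-path + delayed-attenuated-path model → impulse response h = [1, 0.5] (1 at lag 0, 0.5 at lag 1). Output y[n] = x[n] + 0.5·x[n - 1] (with x[n] = 0 outside 0..2): y[0] = 3 + 0.5×0 = 3; y[1] = 2 + 0.5×3 = 3.5; y[2] = 1 + 0.5×2 = 2.0; y[3] = 0 + 0.5×1 = 0.5. So y = [3, 3.5, 2.0, 0.5]

[3, 3.5, 2.0, 0.5]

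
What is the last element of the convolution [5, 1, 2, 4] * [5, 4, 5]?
Use y[k] = Σ_i a[i]·b[k-i] at k=5. y[5] = 4×5 = 20

20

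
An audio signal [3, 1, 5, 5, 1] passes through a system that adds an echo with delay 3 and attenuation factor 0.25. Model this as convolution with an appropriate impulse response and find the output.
Direct-path + delayed-attenuated-path model → impulse response h = [1, 0, 0, 0.25] (1 at lag 0, 0.25 at lag 3). Output y[n] = x[n] + 0.25·x[n - 3] (with x[n] = 0 outside 0..4): y[0] = 3 + 0.25×0 = 3; y[1] = 1 + 0.25×0 = 1; y[2] = 5 + 0.25×0 = 5; y[3] = 5 + 0.25×3 = 5.75; y[4] = 1 + 0.25×1 = 1.25; y[5] = 0 + 0.25×5 = 1.25; y[6] = 0 + 0.25×5 = 1.25; y[7] = 0 + 0.25×1 = 0.25. So y = [3, 1, 5, 5.75, 1.25, 1.25, 1.25, 0.25]

[3, 1, 5, 5.75, 1.25, 1.25, 1.25, 0.25]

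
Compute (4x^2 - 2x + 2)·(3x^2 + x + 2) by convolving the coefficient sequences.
Ascending coefficients: a = [2, -2, 4], b = [2, 1, 3]. c[0] = 2×2 = 4; c[1] = 2×1 + -2×2 = -2; c[2] = 2×3 + -2×1 + 4×2 = 12; c[3] = -2×3 + 4×1 = -2; c[4] = 4×3 = 12. Result coefficients: [4, -2, 12, -2, 12] → 12x^4 - 2x^3 + 12x^2 - 2x + 4

12x^4 - 2x^3 + 12x^2 - 2x + 4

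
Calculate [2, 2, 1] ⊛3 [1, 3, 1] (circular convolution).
Use y[k] = Σ_j x[j]·h[(k-j) mod 3]. y[0] = 2×1 + 2×1 + 1×3 = 7; y[1] = 2×3 + 2×1 + 1×1 = 9; y[2] = 2×1 + 2×3 + 1×1 = 9. Result: [7, 9, 9]

[7, 9, 9]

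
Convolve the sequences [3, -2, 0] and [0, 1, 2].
y[0] = 3×0 = 0; y[1] = 3×1 + -2×0 = 3; y[2] = 3×2 + -2×1 + 0×0 = 4; y[3] = -2×2 + 0×1 = -4; y[4] = 0×2 = 0

[0, 3, 4, -4, 0]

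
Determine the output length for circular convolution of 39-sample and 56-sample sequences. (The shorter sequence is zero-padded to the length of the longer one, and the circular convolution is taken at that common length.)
Circular convolution (zero-padding the shorter input) has length max(m, n) = max(39, 56) = 56

56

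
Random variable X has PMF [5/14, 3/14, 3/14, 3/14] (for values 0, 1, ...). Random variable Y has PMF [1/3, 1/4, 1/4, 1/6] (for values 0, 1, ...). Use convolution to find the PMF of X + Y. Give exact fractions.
P(X+Y=k) = Σ_i P(X=i)·P(Y=k-i) — a convolution of [5/14, 3/14, 3/14, 3/14] and [1/3, 1/4, 1/4, 1/6]. P(X+Y=0) = (5/14)×(1/3) = 5/42; P(X+Y=1) = (5/14)×(1/4) + (3/14)×(1/3) = 5/56 + 1/14 = 9/56; P(X+Y=2) = (5/14)×(1/4) + (3/14)×(1/4) + (3/14)×(1/3) = 5/56 + 3/56 + 1/14 = 3/14; P(X+Y=3) = (5/14)×(1/6) + (3/14)×(1/4) + (3/14)×(1/4) + (3/14)×(1/3) = 5/84 + 3/56 + 3/56 + 1/14 = 5/21; P(X+Y=4) = (3/14)×(1/6) + (3/14)×(1/4) + (3/14)×(1/4) = 1/28 + 3/56 + 3/56 = 1/7; P(X+Y=5) = (3/14)×(1/6) + (3/14)×(1/4) = 1/28 + 3/56 = 5/56; P(X+Y=6) = (3/14)×(1/6) = 1/28. PMF: [5/42, 9/56, 3/14, 5/21, 1/7, 5/56, 1/28] (sums to 1 ✓)

[5/42, 9/56, 3/14, 5/21, 1/7, 5/56, 1/28]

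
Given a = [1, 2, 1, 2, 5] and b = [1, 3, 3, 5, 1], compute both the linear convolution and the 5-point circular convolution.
Linear: y_lin[0] = 1×1 = 1; y_lin[1] = 1×3 + 2×1 = 5; y_lin[2] = 1×3 + 2×3 + 1×1 = 10; y_lin[3] = 1×5 + 2×3 + 1×3 + 2×1 = 16; y_lin[4] = 1×1 + 2×5 + 1×3 + 2×3 + 5×1 = 25; y_lin[5] = 2×1 + 1×5 + 2×3 + 5×3 = 28; y_lin[6] = 1×1 + 2×5 + 5×3 = 26; y_lin[7] = 2×1 + 5×5 = 27; y_lin[8] = 5×1 = 5 → [1, 5, 10, 16, 25, 28, 26, 27, 5]. Circular (length 5): y[0] = 1×1 + 2×1 + 1×5 + 2×3 + 5×3 = 29; y[1] = 1×3 + 2×1 + 1×1 + 2×5 + 5×3 = 31; y[2] = 1×3 + 2×3 + 1×1 + 2×1 + 5×5 = 37; y[3] = 1×5 + 2×3 + 1×3 + 2×1 + 5×1 = 21; y[4] = 1×1 + 2×5 + 1×3 + 2×3 + 5×1 = 25 → [29, 31, 37, 21, 25]

Linear: [1, 5, 10, 16, 25, 28, 26, 27, 5], Circular: [29, 31, 37, 21, 25]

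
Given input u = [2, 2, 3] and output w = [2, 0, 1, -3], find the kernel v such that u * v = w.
Output length 4 = len(u) + len(v) - 1 ⇒ len(v) = 2. Solve v forward using v[k] = (w[k] - Σ_{i≥1} u[i]·v[k-i]) / u[0]: v[0] = w[0] / u[0] = 2 / 2 = 1; v[1] = (w[1] - 2×1) / u[0] = (0 - 2×1) / 2 = -1. So v = [1, -1]. Forward-check [2, 2, 3] * [1, -1]: w[0] = 2×1 = 2; w[1] = 2×-1 + 2×1 = 0; w[2] = 2×-1 + 3×1 = 1; w[3] = 3×-1 = -3 → [2, 0, 1, -3] ✓

[1, -1]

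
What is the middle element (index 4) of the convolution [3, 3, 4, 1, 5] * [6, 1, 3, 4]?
Use y[k] = Σ_i a[i]·b[k-i] at k=4. y[4] = 3×4 + 4×3 + 1×1 + 5×6 = 55

55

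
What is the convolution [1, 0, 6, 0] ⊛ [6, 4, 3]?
y[0] = 1×6 = 6; y[1] = 1×4 + 0×6 = 4; y[2] = 1×3 + 0×4 + 6×6 = 39; y[3] = 0×3 + 6×4 + 0×6 = 24; y[4] = 6×3 + 0×4 = 18; y[5] = 0×3 = 0

[6, 4, 39, 24, 18, 0]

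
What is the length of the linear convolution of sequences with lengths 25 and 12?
Linear/full convolution length: m + n - 1 = 25 + 12 - 1 = 36

36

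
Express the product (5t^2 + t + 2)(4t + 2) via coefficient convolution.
Ascending coefficients: a = [2, 1, 5], b = [2, 4]. c[0] = 2×2 = 4; c[1] = 2×4 + 1×2 = 10; c[2] = 1×4 + 5×2 = 14; c[3] = 5×4 = 20. Result coefficients: [4, 10, 14, 20] → 20t^3 + 14t^2 + 10t + 4

20t^3 + 14t^2 + 10t + 4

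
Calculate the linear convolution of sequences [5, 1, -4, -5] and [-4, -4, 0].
y[0] = 5×-4 = -20; y[1] = 5×-4 + 1×-4 = -24; y[2] = 5×0 + 1×-4 + -4×-4 = 12; y[3] = 1×0 + -4×-4 + -5×-4 = 36; y[4] = -4×0 + -5×-4 = 20; y[5] = -5×0 = 0

[-20, -24, 12, 36, 20, 0]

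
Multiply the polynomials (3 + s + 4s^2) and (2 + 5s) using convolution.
Ascending coefficients: a = [3, 1, 4], b = [2, 5]. c[0] = 3×2 = 6; c[1] = 3×5 + 1×2 = 17; c[2] = 1×5 + 4×2 = 13; c[3] = 4×5 = 20. Result coefficients: [6, 17, 13, 20] → 6 + 17s + 13s^2 + 20s^3

6 + 17s + 13s^2 + 20s^3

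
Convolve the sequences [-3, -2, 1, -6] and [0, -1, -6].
y[0] = -3×0 = 0; y[1] = -3×-1 + -2×0 = 3; y[2] = -3×-6 + -2×-1 + 1×0 = 20; y[3] = -2×-6 + 1×-1 + -6×0 = 11; y[4] = 1×-6 + -6×-1 = 0; y[5] = -6×-6 = 36

[0, 3, 20, 11, 0, 36]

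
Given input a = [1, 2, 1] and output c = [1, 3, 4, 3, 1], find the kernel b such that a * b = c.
Output length 5 = len(a) + len(b) - 1 ⇒ len(b) = 3. Solve b forward using b[k] = (c[k] - Σ_{i≥1} a[i]·b[k-i]) / a[0]: b[0] = c[0] / a[0] = 1 / 1 = 1; b[1] = (c[1] - 2×1) / a[0] = (3 - 2×1) / 1 = 1; b[2] = (c[2] - 2×1 - 1×1) / a[0] = (4 - 2×1 - 1×1) / 1 = 1. So b = [1, 1, 1]. Forward-check [1, 2, 1] * [1, 1, 1]: c[0] = 1×1 = 1; c[1] = 1×1 + 2×1 = 3; c[2] = 1×1 + 2×1 + 1×1 = 4; c[3] = 2×1 + 1×1 = 3; c[4] = 1×1 = 1 → [1, 3, 4, 3, 1] ✓

[1, 1, 1]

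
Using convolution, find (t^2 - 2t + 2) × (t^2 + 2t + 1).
Ascending coefficients: a = [2, -2, 1], b = [1, 2, 1]. c[0] = 2×1 = 2; c[1] = 2×2 + -2×1 = 2; c[2] = 2×1 + -2×2 + 1×1 = -1; c[3] = -2×1 + 1×2 = 0; c[4] = 1×1 = 1. Result coefficients: [2, 2, -1, 0, 1] → t^4 - t^2 + 2t + 2

t^4 - t^2 + 2t + 2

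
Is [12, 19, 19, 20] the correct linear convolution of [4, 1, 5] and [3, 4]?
Recompute linear convolution of [4, 1, 5] and [3, 4]: y[0] = 4×3 = 12; y[1] = 4×4 + 1×3 = 19; y[2] = 1×4 + 5×3 = 19; y[3] = 5×4 = 20 → [12, 19, 19, 20]. Given [12, 19, 19, 20] matches, so answer: Yes

Yes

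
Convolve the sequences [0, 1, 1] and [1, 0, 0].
y[0] = 0×1 = 0; y[1] = 0×0 + 1×1 = 1; y[2] = 0×0 + 1×0 + 1×1 = 1; y[3] = 1×0 + 1×0 = 0; y[4] = 1×0 = 0

[0, 1, 1, 0, 0]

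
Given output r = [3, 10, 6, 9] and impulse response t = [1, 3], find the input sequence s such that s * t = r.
Deconvolve r=[3, 10, 6, 9] by t=[1, 3]. Since t[0]=1, solve forward: s[0] = r[0] / 1 = 3; s[1] = (r[1] - 3×3) / 1 = 1; s[2] = (r[2] - 1×3) / 1 = 3. So s = [3, 1, 3]. Check by forward convolution: r[0] = 3×1 = 3; r[1] = 3×3 + 1×1 = 10; r[2] = 1×3 + 3×1 = 6; r[3] = 3×3 = 9

[3, 1, 3]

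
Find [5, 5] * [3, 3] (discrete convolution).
y[0] = 5×3 = 15; y[1] = 5×3 + 5×3 = 30; y[2] = 5×3 = 15

[15, 30, 15]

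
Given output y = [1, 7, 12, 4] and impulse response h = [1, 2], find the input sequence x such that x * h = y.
Deconvolve y=[1, 7, 12, 4] by h=[1, 2]. Since h[0]=1, solve forward: x[0] = y[0] / 1 = 1; x[1] = (y[1] - 1×2) / 1 = 5; x[2] = (y[2] - 5×2) / 1 = 2. So x = [1, 5, 2]. Check by forward convolution: y[0] = 1×1 = 1; y[1] = 1×2 + 5×1 = 7; y[2] = 5×2 + 2×1 = 12; y[3] = 2×2 = 4

[1, 5, 2]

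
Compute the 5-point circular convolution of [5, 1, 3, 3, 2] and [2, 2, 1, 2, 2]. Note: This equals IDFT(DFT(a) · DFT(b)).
Either evaluate y[k] = Σ_j a[j]·b[(k-j) mod 5] directly, or use IDFT(DFT(a) · DFT(b)). y[0] = 5×2 + 1×2 + 3×2 + 3×1 + 2×2 = 25; y[1] = 5×2 + 1×2 + 3×2 + 3×2 + 2×1 = 26; y[2] = 5×1 + 1×2 + 3×2 + 3×2 + 2×2 = 23; y[3] = 5×2 + 1×1 + 3×2 + 3×2 + 2×2 = 27; y[4] = 5×2 + 1×2 + 3×1 + 3×2 + 2×2 = 25. Result: [25, 26, 23, 27, 25]

[25, 26, 23, 27, 25]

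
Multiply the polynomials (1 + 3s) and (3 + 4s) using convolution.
Ascending coefficients: a = [1, 3], b = [3, 4]. c[0] = 1×3 = 3; c[1] = 1×4 + 3×3 = 13; c[2] = 3×4 = 12. Result coefficients: [3, 13, 12] → 3 + 13s + 12s^2

3 + 13s + 12s^2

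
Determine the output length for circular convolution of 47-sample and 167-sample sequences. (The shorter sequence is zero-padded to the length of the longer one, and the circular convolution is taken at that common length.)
Circular convolution (zero-padding the shorter input) has length max(m, n) = max(47, 167) = 167

167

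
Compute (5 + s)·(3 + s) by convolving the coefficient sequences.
Ascending coefficients: a = [5, 1], b = [3, 1]. c[0] = 5×3 = 15; c[1] = 5×1 + 1×3 = 8; c[2] = 1×1 = 1. Result coefficients: [15, 8, 1] → 15 + 8s + s^2

15 + 8s + s^2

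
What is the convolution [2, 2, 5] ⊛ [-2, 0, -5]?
y[0] = 2×-2 = -4; y[1] = 2×0 + 2×-2 = -4; y[2] = 2×-5 + 2×0 + 5×-2 = -20; y[3] = 2×-5 + 5×0 = -10; y[4] = 5×-5 = -25

[-4, -4, -20, -10, -25]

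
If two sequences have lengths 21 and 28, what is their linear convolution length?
Linear/full convolution length: m + n - 1 = 21 + 28 - 1 = 48

48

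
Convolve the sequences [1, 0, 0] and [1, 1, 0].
y[0] = 1×1 = 1; y[1] = 1×1 + 0×1 = 1; y[2] = 1×0 + 0×1 + 0×1 = 0; y[3] = 0×0 + 0×1 = 0; y[4] = 0×0 = 0

[1, 1, 0, 0, 0]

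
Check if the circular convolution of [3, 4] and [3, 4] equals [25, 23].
Recompute circular convolution of [3, 4] and [3, 4]: y[0] = 3×3 + 4×4 = 25; y[1] = 3×4 + 4×3 = 24 → [25, 24]. Compare to given [25, 23]: they differ at index 1: given 23, correct 24, so answer: No

No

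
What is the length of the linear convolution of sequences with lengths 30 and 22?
Linear/full convolution length: m + n - 1 = 30 + 22 - 1 = 51

51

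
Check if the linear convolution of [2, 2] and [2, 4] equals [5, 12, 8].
Recompute linear convolution of [2, 2] and [2, 4]: y[0] = 2×2 = 4; y[1] = 2×4 + 2×2 = 12; y[2] = 2×4 = 8 → [4, 12, 8]. Compare to given [5, 12, 8]: they differ at index 0: given 5, correct 4, so answer: No

No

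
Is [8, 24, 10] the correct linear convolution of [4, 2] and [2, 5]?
Recompute linear convolution of [4, 2] and [2, 5]: y[0] = 4×2 = 8; y[1] = 4×5 + 2×2 = 24; y[2] = 2×5 = 10 → [8, 24, 10]. Given [8, 24, 10] matches, so answer: Yes

Yes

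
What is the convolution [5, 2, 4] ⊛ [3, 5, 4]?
y[0] = 5×3 = 15; y[1] = 5×5 + 2×3 = 31; y[2] = 5×4 + 2×5 + 4×3 = 42; y[3] = 2×4 + 4×5 = 28; y[4] = 4×4 = 16

[15, 31, 42, 28, 16]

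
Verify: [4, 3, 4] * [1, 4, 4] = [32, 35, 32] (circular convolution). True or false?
Recompute circular convolution of [4, 3, 4] and [1, 4, 4]: y[0] = 4×1 + 3×4 + 4×4 = 32; y[1] = 4×4 + 3×1 + 4×4 = 35; y[2] = 4×4 + 3×4 + 4×1 = 32 → [32, 35, 32]. Given [32, 35, 32] matches, so answer: Yes

Yes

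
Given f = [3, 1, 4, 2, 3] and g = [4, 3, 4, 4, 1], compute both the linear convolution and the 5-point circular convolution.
Linear: y_lin[0] = 3×4 = 12; y_lin[1] = 3×3 + 1×4 = 13; y_lin[2] = 3×4 + 1×3 + 4×4 = 31; y_lin[3] = 3×4 + 1×4 + 4×3 + 2×4 = 36; y_lin[4] = 3×1 + 1×4 + 4×4 + 2×3 + 3×4 = 41; y_lin[5] = 1×1 + 4×4 + 2×4 + 3×3 = 34; y_lin[6] = 4×1 + 2×4 + 3×4 = 24; y_lin[7] = 2×1 + 3×4 = 14; y_lin[8] = 3×1 = 3 → [12, 13, 31, 36, 41, 34, 24, 14, 3]. Circular (length 5): y[0] = 3×4 + 1×1 + 4×4 + 2×4 + 3×3 = 46; y[1] = 3×3 + 1×4 + 4×1 + 2×4 + 3×4 = 37; y[2] = 3×4 + 1×3 + 4×4 + 2×1 + 3×4 = 45; y[3] = 3×4 + 1×4 + 4×3 + 2×4 + 3×1 = 39; y[4] = 3×1 + 1×4 + 4×4 + 2×3 + 3×4 = 41 → [46, 37, 45, 39, 41]

Linear: [12, 13, 31, 36, 41, 34, 24, 14, 3], Circular: [46, 37, 45, 39, 41]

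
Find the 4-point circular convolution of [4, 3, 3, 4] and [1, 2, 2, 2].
Use y[k] = Σ_j u[j]·v[(k-j) mod 4]. y[0] = 4×1 + 3×2 + 3×2 + 4×2 = 24; y[1] = 4×2 + 3×1 + 3×2 + 4×2 = 25; y[2] = 4×2 + 3×2 + 3×1 + 4×2 = 25; y[3] = 4×2 + 3×2 + 3×2 + 4×1 = 24. Result: [24, 25, 25, 24]

[24, 25, 25, 24]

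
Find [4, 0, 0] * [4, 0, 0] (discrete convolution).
y[0] = 4×4 = 16; y[1] = 4×0 + 0×4 = 0; y[2] = 4×0 + 0×0 + 0×4 = 0; y[3] = 0×0 + 0×0 = 0; y[4] = 0×0 = 0

[16, 0, 0, 0, 0]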